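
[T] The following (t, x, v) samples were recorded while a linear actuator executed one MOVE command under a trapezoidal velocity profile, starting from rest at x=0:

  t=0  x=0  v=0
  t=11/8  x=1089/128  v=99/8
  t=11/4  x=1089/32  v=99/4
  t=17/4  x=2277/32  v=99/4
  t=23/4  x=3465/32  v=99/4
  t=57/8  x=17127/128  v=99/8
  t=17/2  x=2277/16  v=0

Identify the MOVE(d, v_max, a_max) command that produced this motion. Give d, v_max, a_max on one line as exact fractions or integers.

final state: t=17/2, x=2277/16, v=0 → d = 2277/16
a_max = (99/8−0)/(11/8−0) = 9
max v = 99/4 over t∈[11/4,23/4] → v_max = 99/4
check: 99/4·(11/4+3) = 2277/16 ✓

d=2277/16 v_max=99/4 a_max=9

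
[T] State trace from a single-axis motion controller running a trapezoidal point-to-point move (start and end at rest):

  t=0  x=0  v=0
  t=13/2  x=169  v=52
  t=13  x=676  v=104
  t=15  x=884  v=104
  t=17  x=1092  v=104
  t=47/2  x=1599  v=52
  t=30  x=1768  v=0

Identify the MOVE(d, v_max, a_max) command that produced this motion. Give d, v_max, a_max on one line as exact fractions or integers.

d=1768 v_max=104 a_max=8

final state: t=30, x=1768, v=0 → d = 1768
a_max = (52−0)/(13/2−0) = 8
max v = 104 over t∈[13,17] → v_max = 104
check: 104·(13+4) = 1768 ✓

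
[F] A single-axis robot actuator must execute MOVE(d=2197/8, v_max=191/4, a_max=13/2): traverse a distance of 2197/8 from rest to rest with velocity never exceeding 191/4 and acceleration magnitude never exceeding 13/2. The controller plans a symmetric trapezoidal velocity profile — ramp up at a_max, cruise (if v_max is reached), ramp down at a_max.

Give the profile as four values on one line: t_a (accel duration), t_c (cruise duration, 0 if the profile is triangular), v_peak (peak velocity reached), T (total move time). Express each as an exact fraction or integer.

(v_max)²/a_max = (191/4)²/(13/2) = 36481/104
2197/8 < 36481/104 → triangular
v_peak = √(2197/8·13/2) = √(28561/16) = 169/4
t_a = (169/4)/(13/2) = 13/2; t_c = 0
T = 2·13/2 = 13

t_a=13/2 t_c=0 v_peak=169/4 T=13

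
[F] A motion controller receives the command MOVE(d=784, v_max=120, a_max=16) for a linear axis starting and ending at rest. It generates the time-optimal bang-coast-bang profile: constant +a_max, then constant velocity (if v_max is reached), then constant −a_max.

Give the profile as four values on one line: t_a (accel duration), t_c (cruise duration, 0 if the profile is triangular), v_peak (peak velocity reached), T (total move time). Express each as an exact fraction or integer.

vₘ²/aₘ = 120²/16 = 900
784 < 900 → triangular
v_peak = √(784·16) = √12544 = 112
t_a = 112/16 = 7; t_c = 0
T = 2·7 = 14

t_a=7 t_c=0 v_peak=112 T=14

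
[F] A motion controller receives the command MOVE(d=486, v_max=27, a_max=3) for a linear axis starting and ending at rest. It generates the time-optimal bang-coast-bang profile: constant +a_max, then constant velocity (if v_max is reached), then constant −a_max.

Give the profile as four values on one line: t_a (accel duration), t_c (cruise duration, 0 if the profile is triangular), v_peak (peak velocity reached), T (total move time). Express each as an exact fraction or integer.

vₘ²/aₘ = 27²/3 = 243
486 ≥ 243 → trapezoidal
t_a = 27/3 = 9; v_peak = 27
d_cruise = 486 − 243 = 243; t_c = 243/27 = 9
T = 2·9 + 9 = 27

t_a=9 t_c=9 v_peak=27 T=27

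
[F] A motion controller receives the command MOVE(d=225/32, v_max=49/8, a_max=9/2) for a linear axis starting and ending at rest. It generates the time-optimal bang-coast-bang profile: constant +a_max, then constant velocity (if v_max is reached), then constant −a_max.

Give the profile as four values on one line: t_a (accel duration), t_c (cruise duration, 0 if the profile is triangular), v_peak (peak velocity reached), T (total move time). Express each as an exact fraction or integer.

(v_max)²/a_max = (49/8)²/(9/2) = 2401/288
225/32 < 2401/288 ⇒ no cruise
v_peak = √(225/32·9/2) = √(2025/64) = 45/8
t_a = (45/8)/(9/2) = 5/4; t_c = 0
T = 2·5/4 = 5/2

t_a=5/4 t_c=0 v_peak=45/8 T=5/2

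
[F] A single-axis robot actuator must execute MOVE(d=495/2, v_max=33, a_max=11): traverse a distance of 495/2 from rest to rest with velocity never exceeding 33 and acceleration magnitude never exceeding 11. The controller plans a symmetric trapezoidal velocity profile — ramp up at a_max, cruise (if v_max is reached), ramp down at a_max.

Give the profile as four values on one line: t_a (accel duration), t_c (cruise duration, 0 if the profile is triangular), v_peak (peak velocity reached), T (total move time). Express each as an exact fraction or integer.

v_max²/a_max = 33²/11 = 99
495/2 ≥ 99 so v_max reached
t_a = 33/11 = 3; v_peak = 33
d_cruise = 495/2 − 99 = 297/2; t_c = (297/2)/33 = 9/2
T = 2·3 + 9/2 = 21/2

t_a=3 t_c=9/2 v_peak=33 T=21/2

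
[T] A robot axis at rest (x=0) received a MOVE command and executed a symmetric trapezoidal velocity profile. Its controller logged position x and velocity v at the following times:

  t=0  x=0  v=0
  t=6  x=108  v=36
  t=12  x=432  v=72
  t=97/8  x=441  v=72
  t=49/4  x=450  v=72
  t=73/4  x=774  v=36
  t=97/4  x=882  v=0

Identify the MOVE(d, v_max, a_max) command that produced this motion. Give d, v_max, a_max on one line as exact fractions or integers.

final state: t=97/4, x=882, v=0 → d = 882
a_max = (36−0)/(6−0) = 6
max v = 72 over t∈[12,49/4] → v_max = 72
check: 72·(12+1/4) = 882 ✓

d=882 v_max=72 a_max=6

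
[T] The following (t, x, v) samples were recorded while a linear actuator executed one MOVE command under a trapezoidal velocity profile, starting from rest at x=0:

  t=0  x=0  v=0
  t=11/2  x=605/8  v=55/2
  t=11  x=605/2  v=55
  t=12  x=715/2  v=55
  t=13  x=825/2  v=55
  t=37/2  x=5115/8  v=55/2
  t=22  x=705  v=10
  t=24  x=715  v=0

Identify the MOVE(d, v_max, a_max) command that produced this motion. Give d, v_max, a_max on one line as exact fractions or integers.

d=715 v_max=55 a_max=5

final state: t=24, x=715, v=0 → d = 715
a_max = (55/2−0)/(11/2−0) = 5
max v = 55 over t∈[11,13] → v_max = 55
check: 55·(11+2) = 715 ✓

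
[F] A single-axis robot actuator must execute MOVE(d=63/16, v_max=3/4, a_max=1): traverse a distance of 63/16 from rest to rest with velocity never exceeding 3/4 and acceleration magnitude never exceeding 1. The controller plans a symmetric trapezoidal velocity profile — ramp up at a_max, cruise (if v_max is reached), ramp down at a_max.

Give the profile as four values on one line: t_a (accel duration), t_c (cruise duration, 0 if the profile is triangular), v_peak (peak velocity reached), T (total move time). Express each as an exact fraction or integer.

t_a=3/4 t_c=9/2 v_peak=3/4 T=6

v_max²/a_max = (3/4)²/1 = 9/16
63/16 ≥ 9/16 → trapezoidal
t_a = (3/4)/1 = 3/4; v_peak = 3/4
d_cruise = 63/16 − 9/16 = 27/8; t_c = (27/8)/(3/4) = 9/2
T = 2·3/4 + 9/2 = 6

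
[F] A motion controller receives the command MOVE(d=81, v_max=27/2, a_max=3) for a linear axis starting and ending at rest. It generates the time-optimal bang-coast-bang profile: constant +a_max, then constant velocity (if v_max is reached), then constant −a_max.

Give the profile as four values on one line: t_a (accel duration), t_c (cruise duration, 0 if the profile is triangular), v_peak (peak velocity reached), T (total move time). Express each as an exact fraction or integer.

t_a=9/2 t_c=3/2 v_peak=27/2 T=21/2

vₘ²/aₘ = (27/2)²/3 = 243/4
81 ≥ 243/4 ⇒ cruise phase
t_a = (27/2)/3 = 9/2; v_peak = 27/2
d_cruise = 81 − 243/4 = 81/4; t_c = (81/4)/(27/2) = 3/2
T = 2·9/2 + 3/2 = 21/2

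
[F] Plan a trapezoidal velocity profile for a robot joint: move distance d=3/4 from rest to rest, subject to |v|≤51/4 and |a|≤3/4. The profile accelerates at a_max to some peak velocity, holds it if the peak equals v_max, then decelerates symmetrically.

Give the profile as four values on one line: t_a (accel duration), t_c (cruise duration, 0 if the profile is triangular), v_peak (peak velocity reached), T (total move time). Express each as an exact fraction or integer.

t_a=1 t_c=0 v_peak=3/4 T=2

(v_max)²/a_max = (51/4)²/(3/4) = 867/4
3/4 < 867/4 → triangular
v_peak = √(3/4·3/4) = √(9/16) = 3/4
t_a = (3/4)/(3/4) = 1; t_c = 0
T = 2·1 = 2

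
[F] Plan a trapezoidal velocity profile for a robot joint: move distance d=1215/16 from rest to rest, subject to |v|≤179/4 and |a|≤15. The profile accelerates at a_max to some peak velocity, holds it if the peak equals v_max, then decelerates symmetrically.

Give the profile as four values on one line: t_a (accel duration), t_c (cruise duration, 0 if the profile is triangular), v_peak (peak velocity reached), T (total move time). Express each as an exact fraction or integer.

(v_max)²/a_max = (179/4)²/15 = 32041/240
1215/16 < 32041/240 so t_c = 0
v_peak = √(1215/16·15) = √(18225/16) = 135/4
t_a = (135/4)/15 = 9/4; t_c = 0
T = 2·9/4 = 9/2

t_a=9/4 t_c=0 v_peak=135/4 T=9/2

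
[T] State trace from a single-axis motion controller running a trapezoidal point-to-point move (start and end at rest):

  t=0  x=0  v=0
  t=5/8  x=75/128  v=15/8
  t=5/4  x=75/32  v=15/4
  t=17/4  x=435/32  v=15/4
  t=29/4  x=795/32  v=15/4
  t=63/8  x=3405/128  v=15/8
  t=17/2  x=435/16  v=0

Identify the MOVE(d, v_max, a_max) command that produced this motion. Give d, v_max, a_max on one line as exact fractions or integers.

d=435/16 v_max=15/4 a_max=3

final state: t=17/2, x=435/16, v=0 → d = 435/16
a_max = (15/8−0)/(5/8−0) = 3
max v = 15/4 over t∈[5/4,29/4] → v_max = 15/4
check: 15/4·(5/4+6) = 435/16 ✓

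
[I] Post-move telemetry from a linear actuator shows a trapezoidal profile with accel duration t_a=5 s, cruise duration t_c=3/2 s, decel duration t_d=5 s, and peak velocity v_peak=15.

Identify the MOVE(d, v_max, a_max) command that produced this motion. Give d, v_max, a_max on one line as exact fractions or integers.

d=195/2 v_max=15 a_max=3

a_max = 15/5 = 3
d_a = ½·15·5 = 75/2; d_c = 15·3/2 = 45/2
d = 2·75/2 + 45/2 = 195/2
t_c = 3/2 > 0 → v_max = v_peak = 15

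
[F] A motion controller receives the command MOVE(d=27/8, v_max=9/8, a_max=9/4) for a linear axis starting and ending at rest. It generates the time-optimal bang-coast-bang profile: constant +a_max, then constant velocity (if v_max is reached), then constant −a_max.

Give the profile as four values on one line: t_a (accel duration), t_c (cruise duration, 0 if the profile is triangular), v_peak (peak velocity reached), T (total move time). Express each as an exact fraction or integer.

v_max²/a_max = (9/8)²/(9/4) = 9/16
27/8 ≥ 9/16 ⇒ cruise phase
t_a = (9/8)/(9/4) = 1/2; v_peak = 9/8
d_cruise = 27/8 − 9/16 = 45/16; t_c = (45/16)/(9/8) = 5/2
T = 2·1/2 + 5/2 = 7/2

t_a=1/2 t_c=5/2 v_peak=9/8 T=7/2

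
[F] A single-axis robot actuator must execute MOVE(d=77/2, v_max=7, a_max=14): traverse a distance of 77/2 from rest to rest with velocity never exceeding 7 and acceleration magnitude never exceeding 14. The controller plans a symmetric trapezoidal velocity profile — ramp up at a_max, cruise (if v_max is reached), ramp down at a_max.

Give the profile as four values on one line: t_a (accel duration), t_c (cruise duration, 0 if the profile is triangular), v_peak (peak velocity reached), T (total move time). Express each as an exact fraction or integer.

t_a=1/2 t_c=5 v_peak=7 T=6

(v_max)²/a_max = 7²/14 = 7/2
77/2 ≥ 7/2 → trapezoidal
t_a = 7/14 = 1/2; v_peak = 7
d_cruise = 77/2 − 7/2 = 35; t_c = 35/7 = 5
T = 2·1/2 + 5 = 6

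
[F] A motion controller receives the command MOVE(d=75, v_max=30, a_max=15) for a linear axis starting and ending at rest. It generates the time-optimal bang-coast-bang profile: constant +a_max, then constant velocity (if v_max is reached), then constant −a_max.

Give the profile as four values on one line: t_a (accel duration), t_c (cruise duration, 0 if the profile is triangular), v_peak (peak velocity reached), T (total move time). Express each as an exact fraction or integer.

vₘ²/aₘ = 30²/15 = 60
75 ≥ 60 → trapezoidal
t_a = 30/15 = 2; v_peak = 30
d_cruise = 75 − 60 = 15; t_c = 15/30 = 1/2
T = 2·2 + 1/2 = 9/2

t_a=2 t_c=1/2 v_peak=30 T=9/2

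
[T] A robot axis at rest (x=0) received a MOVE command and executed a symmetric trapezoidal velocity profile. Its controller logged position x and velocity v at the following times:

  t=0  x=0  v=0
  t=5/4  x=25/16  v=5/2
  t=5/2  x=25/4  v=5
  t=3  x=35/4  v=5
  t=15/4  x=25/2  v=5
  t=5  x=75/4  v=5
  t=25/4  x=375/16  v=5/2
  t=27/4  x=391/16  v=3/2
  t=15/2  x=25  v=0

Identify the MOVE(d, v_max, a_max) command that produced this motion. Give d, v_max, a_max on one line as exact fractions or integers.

d=25 v_max=5 a_max=2

final state: t=15/2, x=25, v=0 → d = 25
a_max = (5/2−0)/(5/4−0) = 2
max v = 5 over t∈[5/2,5] → v_max = 5
check: 5·(5/2+5/2) = 25 ✓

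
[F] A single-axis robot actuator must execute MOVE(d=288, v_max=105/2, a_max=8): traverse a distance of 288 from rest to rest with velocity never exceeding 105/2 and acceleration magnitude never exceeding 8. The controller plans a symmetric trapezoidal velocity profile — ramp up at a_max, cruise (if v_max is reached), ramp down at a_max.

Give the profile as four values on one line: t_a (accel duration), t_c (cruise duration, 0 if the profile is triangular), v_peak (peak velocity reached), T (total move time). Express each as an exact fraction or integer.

(v_max)²/a_max = (105/2)²/8 = 11025/32
288 < 11025/32 → triangular
v_peak = √(288·8) = √2304 = 48
t_a = 48/8 = 6; t_c = 0
T = 2·6 = 12

t_a=6 t_c=0 v_peak=48 T=12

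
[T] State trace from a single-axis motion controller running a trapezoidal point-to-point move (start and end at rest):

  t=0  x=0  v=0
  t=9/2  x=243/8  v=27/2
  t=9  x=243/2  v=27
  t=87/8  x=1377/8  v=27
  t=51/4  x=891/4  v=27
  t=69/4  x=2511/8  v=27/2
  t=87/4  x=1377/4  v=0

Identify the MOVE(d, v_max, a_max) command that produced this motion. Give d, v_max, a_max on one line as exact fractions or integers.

final state: t=87/4, x=1377/4, v=0 → d = 1377/4
a_max = (27/2−0)/(9/2−0) = 3
max v = 27 over t∈[9,51/4] → v_max = 27
check: 27·(9+15/4) = 1377/4 ✓

d=1377/4 v_max=27 a_max=3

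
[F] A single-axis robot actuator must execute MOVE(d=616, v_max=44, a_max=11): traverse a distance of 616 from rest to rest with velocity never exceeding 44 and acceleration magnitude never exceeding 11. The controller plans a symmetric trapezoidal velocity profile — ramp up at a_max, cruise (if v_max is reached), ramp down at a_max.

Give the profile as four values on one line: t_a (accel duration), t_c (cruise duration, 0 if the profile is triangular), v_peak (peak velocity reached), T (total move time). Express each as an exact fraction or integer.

t_a=4 t_c=10 v_peak=44 T=18

vₘ²/aₘ = 44²/11 = 176
616 ≥ 176 ⇒ cruise phase
t_a = 44/11 = 4; v_peak = 44
d_cruise = 616 − 176 = 440; t_c = 440/44 = 10
T = 2·4 + 10 = 18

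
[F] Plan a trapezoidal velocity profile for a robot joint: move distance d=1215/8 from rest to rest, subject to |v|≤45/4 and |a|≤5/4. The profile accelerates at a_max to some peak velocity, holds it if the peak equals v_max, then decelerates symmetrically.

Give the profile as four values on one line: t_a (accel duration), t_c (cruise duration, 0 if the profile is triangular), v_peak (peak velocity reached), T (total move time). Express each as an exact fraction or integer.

(v_max)²/a_max = (45/4)²/(5/4) = 405/4
1215/8 ≥ 405/4 so v_max reached
t_a = (45/4)/(5/4) = 9; v_peak = 45/4
d_cruise = 1215/8 − 405/4 = 405/8; t_c = (405/8)/(45/4) = 9/2
T = 2·9 + 9/2 = 45/2

t_a=9 t_c=9/2 v_peak=45/4 T=45/2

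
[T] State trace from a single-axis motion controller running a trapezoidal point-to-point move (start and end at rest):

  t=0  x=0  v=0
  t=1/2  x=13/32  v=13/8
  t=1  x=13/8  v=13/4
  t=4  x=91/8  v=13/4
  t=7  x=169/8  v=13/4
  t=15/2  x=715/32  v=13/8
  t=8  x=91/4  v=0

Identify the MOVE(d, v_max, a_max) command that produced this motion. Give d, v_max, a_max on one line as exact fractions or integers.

d=91/4 v_max=13/4 a_max=13/4

final state: t=8, x=91/4, v=0 → d = 91/4
a_max = (13/8−0)/(1/2−0) = 13/4
max v = 13/4 over t∈[1,7] → v_max = 13/4
check: 13/4·(1+6) = 91/4 ✓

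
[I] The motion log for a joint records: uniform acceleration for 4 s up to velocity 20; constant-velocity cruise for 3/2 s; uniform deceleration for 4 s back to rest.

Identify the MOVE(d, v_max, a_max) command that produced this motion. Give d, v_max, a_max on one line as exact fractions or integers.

d=110 v_max=20 a_max=5

a_max = 20/4 = 5
d_a = ½·20·4 = 40; d_c = 20·3/2 = 30
d = 2·40 + 30 = 110
t_c = 3/2 > 0 → v_max = v_peak = 20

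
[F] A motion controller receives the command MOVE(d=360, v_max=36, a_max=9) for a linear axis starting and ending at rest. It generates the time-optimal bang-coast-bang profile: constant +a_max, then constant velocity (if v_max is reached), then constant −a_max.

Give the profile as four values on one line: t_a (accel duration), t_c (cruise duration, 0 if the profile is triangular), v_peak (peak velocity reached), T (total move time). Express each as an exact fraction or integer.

v_max²/a_max = 36²/9 = 144
360 ≥ 144 ⇒ cruise phase
t_a = 36/9 = 4; v_peak = 36
d_cruise = 360 − 144 = 216; t_c = 216/36 = 6
T = 2·4 + 6 = 14

t_a=4 t_c=6 v_peak=36 T=14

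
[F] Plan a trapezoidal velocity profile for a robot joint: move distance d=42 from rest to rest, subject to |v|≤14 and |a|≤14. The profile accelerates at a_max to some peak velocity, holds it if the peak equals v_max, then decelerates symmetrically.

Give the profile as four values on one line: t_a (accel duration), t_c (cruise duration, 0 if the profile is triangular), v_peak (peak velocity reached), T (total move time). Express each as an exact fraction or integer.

t_a=1 t_c=2 v_peak=14 T=4

vₘ²/aₘ = 14²/14 = 14
42 ≥ 14 ⇒ cruise phase
t_a = 14/14 = 1; v_peak = 14
d_cruise = 42 − 14 = 28; t_c = 28/14 = 2
T = 2·1 + 2 = 4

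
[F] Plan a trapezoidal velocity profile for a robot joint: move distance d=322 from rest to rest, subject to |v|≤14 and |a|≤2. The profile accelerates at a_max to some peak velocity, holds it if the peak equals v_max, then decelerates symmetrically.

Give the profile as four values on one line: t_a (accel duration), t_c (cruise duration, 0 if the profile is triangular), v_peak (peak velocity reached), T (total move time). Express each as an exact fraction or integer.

v_max²/a_max = 14²/2 = 98
322 ≥ 98 ⇒ cruise phase
t_a = 14/2 = 7; v_peak = 14
d_cruise = 322 − 98 = 224; t_c = 224/14 = 16
T = 2·7 + 16 = 30

t_a=7 t_c=16 v_peak=14 T=30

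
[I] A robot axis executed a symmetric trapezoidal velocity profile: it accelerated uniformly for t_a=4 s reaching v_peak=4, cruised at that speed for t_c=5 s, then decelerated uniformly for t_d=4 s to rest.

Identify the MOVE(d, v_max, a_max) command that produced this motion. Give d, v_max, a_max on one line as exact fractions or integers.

a_max = 4/4 = 1
d_a = ½·4·4 = 8; d_c = 4·5 = 20
d = 2·8 + 20 = 36
t_c = 5 > 0 ⇒ limit active, v_max = 4

d=36 v_max=4 a_max=1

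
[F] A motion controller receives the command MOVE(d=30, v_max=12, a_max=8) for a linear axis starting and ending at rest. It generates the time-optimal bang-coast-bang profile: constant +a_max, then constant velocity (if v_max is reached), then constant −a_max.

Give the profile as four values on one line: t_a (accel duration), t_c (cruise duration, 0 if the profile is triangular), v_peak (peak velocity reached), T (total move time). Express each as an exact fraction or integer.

t_a=3/2 t_c=1 v_peak=12 T=4

vₘ²/aₘ = 12²/8 = 18
30 ≥ 18 → trapezoidal
t_a = 12/8 = 3/2; v_peak = 12
d_cruise = 30 − 18 = 12; t_c = 12/12 = 1
T = 2·3/2 + 1 = 4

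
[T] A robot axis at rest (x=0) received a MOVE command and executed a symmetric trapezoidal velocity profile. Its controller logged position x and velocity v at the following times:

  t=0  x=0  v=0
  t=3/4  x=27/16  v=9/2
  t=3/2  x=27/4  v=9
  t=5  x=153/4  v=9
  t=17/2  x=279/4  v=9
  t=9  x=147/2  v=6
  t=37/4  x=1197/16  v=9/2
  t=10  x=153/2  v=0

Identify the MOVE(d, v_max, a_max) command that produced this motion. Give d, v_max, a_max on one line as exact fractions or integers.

final state: t=10, x=153/2, v=0 → d = 153/2
a_max = (9/2−0)/(3/4−0) = 6
max v = 9 over t∈[3/2,17/2] → v_max = 9
check: 9·(3/2+7) = 153/2 ✓

d=153/2 v_max=9 a_max=6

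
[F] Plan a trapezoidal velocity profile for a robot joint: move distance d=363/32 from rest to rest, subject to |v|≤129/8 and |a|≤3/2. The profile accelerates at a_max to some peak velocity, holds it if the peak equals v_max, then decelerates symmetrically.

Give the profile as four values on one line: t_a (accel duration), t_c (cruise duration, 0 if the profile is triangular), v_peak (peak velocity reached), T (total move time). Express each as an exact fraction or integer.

v_max²/a_max = (129/8)²/(3/2) = 5547/32
363/32 < 5547/32 ⇒ no cruise
v_peak = √(363/32·3/2) = √(1089/64) = 33/8
t_a = (33/8)/(3/2) = 11/4; t_c = 0
T = 2·11/4 = 11/2

t_a=11/4 t_c=0 v_peak=33/8 T=11/2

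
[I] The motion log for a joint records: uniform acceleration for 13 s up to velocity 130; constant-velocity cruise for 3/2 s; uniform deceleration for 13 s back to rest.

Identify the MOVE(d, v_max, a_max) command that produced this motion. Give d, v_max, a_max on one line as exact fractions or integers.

d=1885 v_max=130 a_max=10

a_max = 130/13 = 10
d_a = ½·130·13 = 845; d_c = 130·3/2 = 195
d = 2·845 + 195 = 1885
t_c = 3/2 > 0 ⇒ limit active, v_max = 130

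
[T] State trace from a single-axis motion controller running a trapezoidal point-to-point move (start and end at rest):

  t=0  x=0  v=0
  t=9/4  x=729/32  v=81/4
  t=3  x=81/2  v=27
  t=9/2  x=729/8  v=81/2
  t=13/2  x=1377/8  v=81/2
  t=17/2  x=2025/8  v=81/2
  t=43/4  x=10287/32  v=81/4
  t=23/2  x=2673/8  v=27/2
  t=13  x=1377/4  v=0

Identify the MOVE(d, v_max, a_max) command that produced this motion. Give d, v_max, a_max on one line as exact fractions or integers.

final state: t=13, x=1377/4, v=0 → d = 1377/4
a_max = (81/4−0)/(9/4−0) = 9
max v = 81/2 over t∈[9/2,17/2] → v_max = 81/2
check: 81/2·(9/2+4) = 1377/4 ✓

d=1377/4 v_max=81/2 a_max=9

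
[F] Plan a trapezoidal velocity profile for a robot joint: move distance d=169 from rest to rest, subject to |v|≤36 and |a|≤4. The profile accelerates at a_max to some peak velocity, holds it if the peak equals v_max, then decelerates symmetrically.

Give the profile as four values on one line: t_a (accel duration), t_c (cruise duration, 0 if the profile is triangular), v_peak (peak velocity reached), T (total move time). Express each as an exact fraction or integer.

t_a=13/2 t_c=0 v_peak=26 T=13

(v_max)²/a_max = 36²/4 = 324
169 < 324 so t_c = 0
v_peak = √(169·4) = √676 = 26
t_a = 26/4 = 13/2; t_c = 0
T = 2·13/2 = 13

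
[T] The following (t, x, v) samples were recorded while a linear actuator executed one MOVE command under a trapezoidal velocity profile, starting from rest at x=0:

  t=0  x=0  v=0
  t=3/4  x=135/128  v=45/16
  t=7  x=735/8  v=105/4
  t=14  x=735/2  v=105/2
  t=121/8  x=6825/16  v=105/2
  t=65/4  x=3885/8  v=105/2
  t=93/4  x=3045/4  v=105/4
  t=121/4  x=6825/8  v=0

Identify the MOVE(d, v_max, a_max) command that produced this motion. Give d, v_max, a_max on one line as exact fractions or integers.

d=6825/8 v_max=105/2 a_max=15/4

final state: t=121/4, x=6825/8, v=0 → d = 6825/8
a_max = (45/16−0)/(3/4−0) = 15/4
max v = 105/2 over t∈[14,65/4] → v_max = 105/2
check: 105/2·(14+9/4) = 6825/8 ✓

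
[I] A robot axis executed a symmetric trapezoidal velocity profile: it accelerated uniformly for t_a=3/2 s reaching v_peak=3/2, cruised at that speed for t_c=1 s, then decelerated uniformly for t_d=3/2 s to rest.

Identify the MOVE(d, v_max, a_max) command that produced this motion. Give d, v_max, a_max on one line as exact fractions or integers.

a_max = (3/2)/(3/2) = 1
d_a = ½·3/2·3/2 = 9/8; d_c = 3/2·1 = 3/2
d = 2·9/8 + 3/2 = 15/4
t_c = 1 > 0 so v_max = 3/2

d=15/4 v_max=3/2 a_max=1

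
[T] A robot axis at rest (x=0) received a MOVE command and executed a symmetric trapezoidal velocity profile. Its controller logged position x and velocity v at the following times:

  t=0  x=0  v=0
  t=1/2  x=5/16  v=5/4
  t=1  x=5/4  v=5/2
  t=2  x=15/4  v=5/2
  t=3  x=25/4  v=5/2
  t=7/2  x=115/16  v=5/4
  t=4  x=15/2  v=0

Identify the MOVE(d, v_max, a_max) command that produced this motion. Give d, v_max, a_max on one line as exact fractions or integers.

final state: t=4, x=15/2, v=0 → d = 15/2
a_max = (5/4−0)/(1/2−0) = 5/2
max v = 5/2 over t∈[1,3] → v_max = 5/2
check: 5/2·(1+2) = 15/2 ✓

d=15/2 v_max=5/2 a_max=5/2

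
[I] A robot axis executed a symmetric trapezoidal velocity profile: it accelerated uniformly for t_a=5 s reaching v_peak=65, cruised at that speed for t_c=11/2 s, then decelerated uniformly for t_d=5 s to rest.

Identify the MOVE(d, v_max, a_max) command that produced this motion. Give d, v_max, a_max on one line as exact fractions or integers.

a_max = 65/5 = 13
d_a = ½·65·5 = 325/2; d_c = 65·11/2 = 715/2
d = 2·325/2 + 715/2 = 1365/2
t_c = 11/2 > 0 ⇒ limit active, v_max = 65

d=1365/2 v_max=65 a_max=13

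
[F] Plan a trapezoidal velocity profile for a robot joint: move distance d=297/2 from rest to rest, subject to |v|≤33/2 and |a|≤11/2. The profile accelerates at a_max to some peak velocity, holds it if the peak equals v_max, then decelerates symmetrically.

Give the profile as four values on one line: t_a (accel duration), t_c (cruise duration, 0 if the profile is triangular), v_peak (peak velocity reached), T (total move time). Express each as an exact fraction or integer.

vₘ²/aₘ = (33/2)²/(11/2) = 99/2
297/2 ≥ 99/2 ⇒ cruise phase
t_a = (33/2)/(11/2) = 3; v_peak = 33/2
d_cruise = 297/2 − 99/2 = 99; t_c = 99/(33/2) = 6
T = 2·3 + 6 = 12

t_a=3 t_c=6 v_peak=33/2 T=12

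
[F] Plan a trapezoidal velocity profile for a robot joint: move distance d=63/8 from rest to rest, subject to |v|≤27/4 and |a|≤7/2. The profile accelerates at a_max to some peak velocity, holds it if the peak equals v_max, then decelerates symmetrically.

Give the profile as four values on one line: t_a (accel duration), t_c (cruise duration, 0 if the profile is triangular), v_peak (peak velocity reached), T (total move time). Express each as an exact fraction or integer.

t_a=3/2 t_c=0 v_peak=21/4 T=3

vₘ²/aₘ = (27/4)²/(7/2) = 729/56
63/8 < 729/56 ⇒ no cruise
v_peak = √(63/8·7/2) = √(441/16) = 21/4
t_a = (21/4)/(7/2) = 3/2; t_c = 0
T = 2·3/2 = 3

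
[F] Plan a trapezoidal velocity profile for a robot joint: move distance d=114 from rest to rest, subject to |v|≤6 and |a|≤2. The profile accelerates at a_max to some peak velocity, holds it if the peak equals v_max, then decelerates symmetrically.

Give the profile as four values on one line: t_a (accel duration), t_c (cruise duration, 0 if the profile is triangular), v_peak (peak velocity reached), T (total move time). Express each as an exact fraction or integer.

vₘ²/aₘ = 6²/2 = 18
114 ≥ 18 → trapezoidal
t_a = 6/2 = 3; v_peak = 6
d_cruise = 114 − 18 = 96; t_c = 96/6 = 16
T = 2·3 + 16 = 22

t_a=3 t_c=16 v_peak=6 T=22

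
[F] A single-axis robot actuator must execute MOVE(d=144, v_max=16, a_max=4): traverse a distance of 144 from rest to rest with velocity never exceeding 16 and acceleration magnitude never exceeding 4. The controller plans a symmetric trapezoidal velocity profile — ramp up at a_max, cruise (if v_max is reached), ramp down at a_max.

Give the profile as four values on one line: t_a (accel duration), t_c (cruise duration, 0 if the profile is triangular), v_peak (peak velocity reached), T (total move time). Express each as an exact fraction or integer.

v_max²/a_max = 16²/4 = 64
144 ≥ 64 ⇒ cruise phase
t_a = 16/4 = 4; v_peak = 16
d_cruise = 144 − 64 = 80; t_c = 80/16 = 5
T = 2·4 + 5 = 13

t_a=4 t_c=5 v_peak=16 T=13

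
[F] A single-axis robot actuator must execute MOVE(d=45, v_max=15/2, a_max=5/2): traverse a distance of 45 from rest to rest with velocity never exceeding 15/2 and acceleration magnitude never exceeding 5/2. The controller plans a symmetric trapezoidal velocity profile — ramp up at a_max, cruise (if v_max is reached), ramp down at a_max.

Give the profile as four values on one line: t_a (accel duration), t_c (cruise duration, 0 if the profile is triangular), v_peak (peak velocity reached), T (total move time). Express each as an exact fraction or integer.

t_a=3 t_c=3 v_peak=15/2 T=9

(v_max)²/a_max = (15/2)²/(5/2) = 45/2
45 ≥ 45/2 ⇒ cruise phase
t_a = (15/2)/(5/2) = 3; v_peak = 15/2
d_cruise = 45 − 45/2 = 45/2; t_c = (45/2)/(15/2) = 3
T = 2·3 + 3 = 9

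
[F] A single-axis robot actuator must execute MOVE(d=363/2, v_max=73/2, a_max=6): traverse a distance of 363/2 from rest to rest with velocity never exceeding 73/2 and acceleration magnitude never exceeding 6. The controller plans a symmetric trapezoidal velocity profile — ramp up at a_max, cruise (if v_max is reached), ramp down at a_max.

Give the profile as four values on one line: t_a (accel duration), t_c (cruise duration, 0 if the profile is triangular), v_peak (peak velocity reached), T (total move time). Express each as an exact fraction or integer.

t_a=11/2 t_c=0 v_peak=33 T=11

vₘ²/aₘ = (73/2)²/6 = 5329/24
363/2 < 5329/24 so t_c = 0
v_peak = √(363/2·6) = √1089 = 33
t_a = 33/6 = 11/2; t_c = 0
T = 2·11/2 = 11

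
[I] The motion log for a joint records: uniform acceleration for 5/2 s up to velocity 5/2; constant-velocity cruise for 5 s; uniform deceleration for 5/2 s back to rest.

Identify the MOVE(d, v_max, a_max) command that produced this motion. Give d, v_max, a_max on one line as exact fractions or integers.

a_max = (5/2)/(5/2) = 1
d_a = ½·5/2·5/2 = 25/8; d_c = 5/2·5 = 25/2
d = 2·25/8 + 25/2 = 75/4
t_c = 5 > 0 ⇒ limit active, v_max = 5/2

d=75/4 v_max=5/2 a_max=1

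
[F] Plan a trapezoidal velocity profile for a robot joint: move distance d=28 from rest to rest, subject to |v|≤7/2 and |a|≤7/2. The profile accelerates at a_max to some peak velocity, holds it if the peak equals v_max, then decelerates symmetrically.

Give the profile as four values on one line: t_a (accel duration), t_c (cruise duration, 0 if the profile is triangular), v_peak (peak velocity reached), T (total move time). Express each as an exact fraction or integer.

t_a=1 t_c=7 v_peak=7/2 T=9

(v_max)²/a_max = (7/2)²/(7/2) = 7/2
28 ≥ 7/2 ⇒ cruise phase
t_a = (7/2)/(7/2) = 1; v_peak = 7/2
d_cruise = 28 − 7/2 = 49/2; t_c = (49/2)/(7/2) = 7
T = 2·1 + 7 = 9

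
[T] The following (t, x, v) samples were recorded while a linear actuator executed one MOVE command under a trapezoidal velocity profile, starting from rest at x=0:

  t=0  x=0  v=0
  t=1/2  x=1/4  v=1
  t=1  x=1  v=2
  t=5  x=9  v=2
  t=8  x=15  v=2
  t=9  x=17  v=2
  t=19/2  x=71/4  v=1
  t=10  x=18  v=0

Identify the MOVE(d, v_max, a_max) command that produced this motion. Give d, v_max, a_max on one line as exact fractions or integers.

final state: t=10, x=18, v=0 → d = 18
a_max = (1−0)/(1/2−0) = 2
max v = 2 over t∈[1,9] → v_max = 2
check: 2·(1+8) = 18 ✓

d=18 v_max=2 a_max=2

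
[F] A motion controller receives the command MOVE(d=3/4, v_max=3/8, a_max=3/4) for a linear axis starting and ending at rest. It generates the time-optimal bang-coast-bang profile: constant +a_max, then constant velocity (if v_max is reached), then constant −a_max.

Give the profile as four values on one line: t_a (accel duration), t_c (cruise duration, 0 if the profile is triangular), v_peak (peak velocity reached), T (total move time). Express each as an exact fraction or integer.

(v_max)²/a_max = (3/8)²/(3/4) = 3/16
3/4 ≥ 3/16 → trapezoidal
t_a = (3/8)/(3/4) = 1/2; v_peak = 3/8
d_cruise = 3/4 − 3/16 = 9/16; t_c = (9/16)/(3/8) = 3/2
T = 2·1/2 + 3/2 = 5/2

t_a=1/2 t_c=3/2 v_peak=3/8 T=5/2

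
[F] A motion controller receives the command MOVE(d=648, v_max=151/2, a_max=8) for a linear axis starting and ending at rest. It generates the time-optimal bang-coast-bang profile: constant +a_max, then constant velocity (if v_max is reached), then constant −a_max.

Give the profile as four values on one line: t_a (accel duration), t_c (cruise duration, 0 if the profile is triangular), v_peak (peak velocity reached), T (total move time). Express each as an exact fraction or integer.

(v_max)²/a_max = (151/2)²/8 = 22801/32
648 < 22801/32 so t_c = 0
v_peak = √(648·8) = √5184 = 72
t_a = 72/8 = 9; t_c = 0
T = 2·9 = 18

t_a=9 t_c=0 v_peak=72 T=18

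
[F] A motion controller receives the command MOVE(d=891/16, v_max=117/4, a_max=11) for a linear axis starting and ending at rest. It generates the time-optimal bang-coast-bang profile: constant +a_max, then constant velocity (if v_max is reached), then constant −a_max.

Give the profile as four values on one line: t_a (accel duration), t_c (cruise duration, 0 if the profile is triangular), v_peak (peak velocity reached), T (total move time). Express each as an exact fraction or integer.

v_max²/a_max = (117/4)²/11 = 13689/176
891/16 < 13689/176 ⇒ no cruise
v_peak = √(891/16·11) = √(9801/16) = 99/4
t_a = (99/4)/11 = 9/4; t_c = 0
T = 2·9/4 = 9/2

t_a=9/4 t_c=0 v_peak=99/4 T=9/2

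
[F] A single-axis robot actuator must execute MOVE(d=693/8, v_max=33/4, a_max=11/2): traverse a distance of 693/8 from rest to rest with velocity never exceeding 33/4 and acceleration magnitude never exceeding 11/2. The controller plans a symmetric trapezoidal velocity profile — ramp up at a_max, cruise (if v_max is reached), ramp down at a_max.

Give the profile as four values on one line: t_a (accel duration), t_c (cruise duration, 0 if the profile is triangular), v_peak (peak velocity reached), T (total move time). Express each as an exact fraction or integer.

(v_max)²/a_max = (33/4)²/(11/2) = 99/8
693/8 ≥ 99/8 so v_max reached
t_a = (33/4)/(11/2) = 3/2; v_peak = 33/4
d_cruise = 693/8 − 99/8 = 297/4; t_c = (297/4)/(33/4) = 9
T = 2·3/2 + 9 = 12

t_a=3/2 t_c=9 v_peak=33/4 T=12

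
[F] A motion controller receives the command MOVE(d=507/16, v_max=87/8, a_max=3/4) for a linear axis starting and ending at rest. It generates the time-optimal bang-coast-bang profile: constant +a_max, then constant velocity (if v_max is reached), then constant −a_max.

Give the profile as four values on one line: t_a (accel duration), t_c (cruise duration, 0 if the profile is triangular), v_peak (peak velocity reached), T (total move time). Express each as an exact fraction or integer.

t_a=13/2 t_c=0 v_peak=39/8 T=13

v_max²/a_max = (87/8)²/(3/4) = 2523/16
507/16 < 2523/16 ⇒ no cruise
v_peak = √(507/16·3/4) = √(1521/64) = 39/8
t_a = (39/8)/(3/4) = 13/2; t_c = 0
T = 2·13/2 = 13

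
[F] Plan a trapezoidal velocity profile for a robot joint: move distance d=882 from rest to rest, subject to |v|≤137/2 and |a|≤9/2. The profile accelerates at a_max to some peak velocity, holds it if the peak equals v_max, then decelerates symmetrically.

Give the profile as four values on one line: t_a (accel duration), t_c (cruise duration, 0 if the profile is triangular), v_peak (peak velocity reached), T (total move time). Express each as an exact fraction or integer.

t_a=14 t_c=0 v_peak=63 T=28

v_max²/a_max = (137/2)²/(9/2) = 18769/18
882 < 18769/18 ⇒ no cruise
v_peak = √(882·9/2) = √3969 = 63
t_a = 63/(9/2) = 14; t_c = 0
T = 2·14 = 28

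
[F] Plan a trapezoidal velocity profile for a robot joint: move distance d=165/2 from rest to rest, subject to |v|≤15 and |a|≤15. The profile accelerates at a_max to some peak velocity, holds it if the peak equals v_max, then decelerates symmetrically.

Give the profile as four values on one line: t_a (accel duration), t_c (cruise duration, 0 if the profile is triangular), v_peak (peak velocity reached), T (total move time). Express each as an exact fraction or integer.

v_max²/a_max = 15²/15 = 15
165/2 ≥ 15 → trapezoidal
t_a = 15/15 = 1; v_peak = 15
d_cruise = 165/2 − 15 = 135/2; t_c = (135/2)/15 = 9/2
T = 2·1 + 9/2 = 13/2

t_a=1 t_c=9/2 v_peak=15 T=13/2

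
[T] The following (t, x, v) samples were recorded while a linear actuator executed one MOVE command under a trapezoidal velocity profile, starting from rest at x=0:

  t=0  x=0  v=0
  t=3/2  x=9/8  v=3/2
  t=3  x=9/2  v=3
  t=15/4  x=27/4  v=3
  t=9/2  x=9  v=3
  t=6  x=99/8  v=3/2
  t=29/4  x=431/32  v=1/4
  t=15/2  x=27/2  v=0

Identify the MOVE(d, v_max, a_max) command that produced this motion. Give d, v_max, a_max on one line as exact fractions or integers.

final state: t=15/2, x=27/2, v=0 → d = 27/2
a_max = (3/2−0)/(3/2−0) = 1
max v = 3 over t∈[3,9/2] → v_max = 3
check: 3·(3+3/2) = 27/2 ✓

d=27/2 v_max=3 a_max=1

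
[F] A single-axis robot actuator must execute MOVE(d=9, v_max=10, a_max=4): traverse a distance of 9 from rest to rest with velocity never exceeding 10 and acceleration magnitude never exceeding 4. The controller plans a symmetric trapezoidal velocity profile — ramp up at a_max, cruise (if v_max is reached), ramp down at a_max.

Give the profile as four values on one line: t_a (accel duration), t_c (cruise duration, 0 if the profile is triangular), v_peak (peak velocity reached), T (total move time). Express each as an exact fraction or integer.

t_a=3/2 t_c=0 v_peak=6 T=3

(v_max)²/a_max = 10²/4 = 25
9 < 25 so t_c = 0
v_peak = √(9·4) = √36 = 6
t_a = 6/4 = 3/2; t_c = 0
T = 2·3/2 = 3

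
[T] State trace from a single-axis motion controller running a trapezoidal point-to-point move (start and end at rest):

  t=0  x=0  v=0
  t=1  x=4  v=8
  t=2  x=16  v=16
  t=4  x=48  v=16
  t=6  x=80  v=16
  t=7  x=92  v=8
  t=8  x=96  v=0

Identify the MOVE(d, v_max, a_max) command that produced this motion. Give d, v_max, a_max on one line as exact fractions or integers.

final state: t=8, x=96, v=0 → d = 96
a_max = (8−0)/(1−0) = 8
max v = 16 over t∈[2,6] → v_max = 16
check: 16·(2+4) = 96 ✓

d=96 v_max=16 a_max=8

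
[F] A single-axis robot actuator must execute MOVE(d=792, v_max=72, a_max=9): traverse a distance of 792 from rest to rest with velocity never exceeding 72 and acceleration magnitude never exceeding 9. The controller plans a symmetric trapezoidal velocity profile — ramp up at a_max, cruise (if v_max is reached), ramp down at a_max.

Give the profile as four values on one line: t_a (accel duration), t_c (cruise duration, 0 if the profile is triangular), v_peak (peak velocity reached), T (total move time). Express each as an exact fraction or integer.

t_a=8 t_c=3 v_peak=72 T=19

(v_max)²/a_max = 72²/9 = 576
792 ≥ 576 ⇒ cruise phase
t_a = 72/9 = 8; v_peak = 72
d_cruise = 792 − 576 = 216; t_c = 216/72 = 3
T = 2·8 + 3 = 19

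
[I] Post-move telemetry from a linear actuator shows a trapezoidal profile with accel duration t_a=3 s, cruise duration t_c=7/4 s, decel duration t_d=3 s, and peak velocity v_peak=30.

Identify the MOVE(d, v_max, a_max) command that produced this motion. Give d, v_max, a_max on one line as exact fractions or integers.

a_max = 30/3 = 10
d_a = ½·30·3 = 45; d_c = 30·7/4 = 105/2
d = 2·45 + 105/2 = 285/2
t_c = 7/4 > 0 → v_max = v_peak = 30

d=285/2 v_max=30 a_max=10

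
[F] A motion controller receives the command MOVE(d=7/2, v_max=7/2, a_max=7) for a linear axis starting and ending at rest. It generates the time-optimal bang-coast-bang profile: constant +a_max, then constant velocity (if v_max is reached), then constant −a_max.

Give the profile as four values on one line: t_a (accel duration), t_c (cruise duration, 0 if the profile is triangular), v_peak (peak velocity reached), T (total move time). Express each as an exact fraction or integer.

t_a=1/2 t_c=1/2 v_peak=7/2 T=3/2

vₘ²/aₘ = (7/2)²/7 = 7/4
7/2 ≥ 7/4 → trapezoidal
t_a = (7/2)/7 = 1/2; v_peak = 7/2
d_cruise = 7/2 − 7/4 = 7/4; t_c = (7/4)/(7/2) = 1/2
T = 2·1/2 + 1/2 = 3/2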